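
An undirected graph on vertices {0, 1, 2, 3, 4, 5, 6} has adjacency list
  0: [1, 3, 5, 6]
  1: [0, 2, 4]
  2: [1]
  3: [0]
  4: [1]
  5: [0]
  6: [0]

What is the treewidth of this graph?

A width-1 tree decomposition is:
Bags: B1 = {0, 1}  B2 = {1, 2}  B3 = {0, 5}  B4 = {1, 4}  B5 = {0, 6}  B6 = {0, 3}
Tree: B1–B2, B1–B3, B1–B4, B1–B5, B3–B6
The largest bag has 2 vertices, giving width 1; this decomposition certifies tw(G) ≤ 1. Any graph with an edge has treewidth ≥ 1, and G has the edge 0–1. The upper and lower bounds meet at 1, so that is the treewidth.

1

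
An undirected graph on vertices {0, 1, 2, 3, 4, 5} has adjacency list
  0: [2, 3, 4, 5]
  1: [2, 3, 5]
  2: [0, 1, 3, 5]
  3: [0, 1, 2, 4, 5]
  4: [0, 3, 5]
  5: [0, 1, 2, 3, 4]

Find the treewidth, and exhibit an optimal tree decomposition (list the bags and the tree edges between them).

Treewidth 3.
One such decomposition:
Bags: B1 = {0, 3, 4, 5}  B2 = {0, 2, 3, 5}  B3 = {1, 2, 3, 5}
Tree: B1–B2, B2–B3

The largest bag has 4 vertices, giving width 3; this decomposition certifies tw(G) ≤ 3. For the lower bound, the 4 vertices {0, 2, 3, 5} are pairwise adjacent, and any tree decomposition puts a clique entirely inside one bag — forcing width ≥ 3. The upper and lower bounds meet at 3, so that is the treewidth.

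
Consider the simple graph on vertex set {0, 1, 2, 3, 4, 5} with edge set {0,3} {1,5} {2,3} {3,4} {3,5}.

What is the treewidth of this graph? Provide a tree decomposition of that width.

Treewidth 1.
One optimal decomposition is:
Bags: B1 = {3, 5}  B2 = {3, 4}  B3 = {0, 3}  B4 = {2, 3}  B5 = {1, 5}
Tree: B1–B2, B2–B3, B2–B4, B1–B5

The largest bag has 2 vertices, giving width 1; this decomposition certifies tw(G) ≤ 1. G has an edge, so its treewidth is at least 1. Combining the bounds, tw(G) = 1.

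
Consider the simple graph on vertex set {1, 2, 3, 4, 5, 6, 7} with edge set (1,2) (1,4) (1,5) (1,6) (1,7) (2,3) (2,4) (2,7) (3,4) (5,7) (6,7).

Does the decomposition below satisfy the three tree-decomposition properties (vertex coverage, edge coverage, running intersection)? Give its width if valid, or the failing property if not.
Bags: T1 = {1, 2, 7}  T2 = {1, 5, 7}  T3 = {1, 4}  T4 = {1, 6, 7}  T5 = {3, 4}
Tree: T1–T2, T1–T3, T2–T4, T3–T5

No — edge (2,4) lies in no bag.

A tree decomposition must satisfy three properties: every vertex lies in some bag; for every edge, both endpoints lie together in some bag; and for every vertex, the bags containing it form a connected subtree. Here edge (2,4) lies in no bag, so the decomposition is invalid.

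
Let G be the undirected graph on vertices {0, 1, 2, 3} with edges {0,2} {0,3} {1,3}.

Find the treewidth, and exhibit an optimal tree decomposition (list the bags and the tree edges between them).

Every bag has size at most 2, so the width is 2 − 1 = 1 and tw(G) ≤ 1. Any graph with an edge has treewidth ≥ 1, and G has the edge 1–3. Therefore the treewidth is 1.

Treewidth 1.
One such decomposition:
Bags: B1 = {1, 3}  B2 = {0, 3}  B3 = {0, 2}
Tree: B1–B2, B2–B3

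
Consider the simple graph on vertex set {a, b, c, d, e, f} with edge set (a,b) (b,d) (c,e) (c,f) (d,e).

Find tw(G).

1

A width-1 tree decomposition is:
Bags: B1 = {d, e}  B2 = {b, d}  B3 = {c, e}  B4 = {c, f}  B5 = {a, b}
Tree: B1–B2, B1–B3, B3–B4, B2–B5
The largest bag has 2 vertices, giving width 1; this decomposition certifies tw(G) ≤ 1. Any graph with an edge has treewidth ≥ 1, and G has the edge e–d. Combining the bounds, tw(G) = 1.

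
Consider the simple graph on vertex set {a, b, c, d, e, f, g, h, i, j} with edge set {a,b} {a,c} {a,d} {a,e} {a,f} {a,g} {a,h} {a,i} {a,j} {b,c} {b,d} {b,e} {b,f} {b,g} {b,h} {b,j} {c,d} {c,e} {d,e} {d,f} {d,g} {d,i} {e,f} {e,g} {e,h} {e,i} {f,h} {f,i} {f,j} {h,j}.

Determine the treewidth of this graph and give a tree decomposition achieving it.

Treewidth 4.
One optimal decomposition is:
Bags: B1 = {a, b, c, d, e}  B2 = {a, b, d, e, f}  B3 = {a, b, d, e, g}  B4 = {a, d, e, f, i}  B5 = {a, b, e, f, h}  B6 = {a, b, f, h, j}
Tree: B1–B2, B1–B3, B2–B4, B2–B5, B5–B6

Every bag has size at most 5, so the width is 5 − 1 = 4 and tw(G) ≤ 4. On the other hand G contains the 5-clique {a, b, f, h, j}. A clique must lie in a single bag of any decomposition, so no decomposition can have width below 4. Hence tw(G) = 4 exactly.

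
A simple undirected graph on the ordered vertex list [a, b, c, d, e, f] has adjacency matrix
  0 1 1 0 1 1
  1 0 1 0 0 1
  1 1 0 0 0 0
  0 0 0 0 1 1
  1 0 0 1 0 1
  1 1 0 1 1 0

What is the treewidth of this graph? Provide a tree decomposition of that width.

Treewidth 2.
One optimal decomposition is:
Bags: B1 = {a, e, f}  B2 = {a, b, f}  B3 = {a, b, c}  B4 = {d, e, f}
Tree: B1–B2, B2–B3, B1–B4

Every bag has size at most 3, so the width is 3 − 1 = 2 and tw(G) ≤ 2. For the lower bound, the 3 vertices {a, b, c} are pairwise adjacent, and any tree decomposition puts a clique entirely inside one bag — forcing width ≥ 2. The upper and lower bounds meet at 2, so that is the treewidth.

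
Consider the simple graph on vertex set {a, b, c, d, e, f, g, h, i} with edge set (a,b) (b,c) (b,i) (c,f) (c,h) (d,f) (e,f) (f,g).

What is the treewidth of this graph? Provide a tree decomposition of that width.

Each bag holds 2 vertices, so the decomposition has width 1, which upper-bounds the treewidth. Since G has at least one edge (e.g. b–c), it is not an edgeless graph, so tw(G) ≥ 1. Therefore the treewidth is 1.

Treewidth 1.
One such decomposition:
Bags: B1 = {b, c}  B2 = {a, b}  B3 = {c, f}  B4 = {e, f}  B5 = {f, g}  B6 = {d, f}  B7 = {c, h}  B8 = {b, i}
Tree: B1–B2, B1–B3, B3–B4, B3–B5, B3–B6, B3–B7, B2–B8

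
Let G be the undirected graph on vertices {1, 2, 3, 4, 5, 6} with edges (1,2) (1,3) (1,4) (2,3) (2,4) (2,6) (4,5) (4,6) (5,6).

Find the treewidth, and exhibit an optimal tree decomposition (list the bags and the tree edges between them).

Treewidth 2.
Bags: B1 = {2, 4, 6}  B2 = {1, 2, 4}  B3 = {4, 5, 6}  B4 = {1, 2, 3}
Tree: B1–B2, B1–B3, B2–B4

Every bag has size at most 3, so the width is 3 − 1 = 2 and tw(G) ≤ 2. Conversely, {1, 2, 3} is a clique of size 3, and the vertices of any clique must share a bag in every tree decomposition; so some bag has ≥ 3 vertices and tw(G) ≥ 2. Therefore the treewidth is 2.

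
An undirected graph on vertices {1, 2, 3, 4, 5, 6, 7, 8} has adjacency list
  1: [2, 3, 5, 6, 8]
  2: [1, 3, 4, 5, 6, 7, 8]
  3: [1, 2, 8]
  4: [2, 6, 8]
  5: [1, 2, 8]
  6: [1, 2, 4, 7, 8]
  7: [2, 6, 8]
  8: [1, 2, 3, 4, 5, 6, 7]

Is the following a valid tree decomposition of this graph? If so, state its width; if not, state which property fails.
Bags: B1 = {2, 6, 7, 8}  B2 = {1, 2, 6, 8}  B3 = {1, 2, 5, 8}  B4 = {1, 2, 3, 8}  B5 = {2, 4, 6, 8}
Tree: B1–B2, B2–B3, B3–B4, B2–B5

Yes; width 3.

Checking the three conditions: (i) the bags cover all of {1, 2, 3, 4, 5, 6, 7, 8}; (ii) for each edge, some bag contains both endpoints; (iii) the bags containing any fixed vertex form a subtree. All hold, so the decomposition is valid with width 4 − 1 = 3.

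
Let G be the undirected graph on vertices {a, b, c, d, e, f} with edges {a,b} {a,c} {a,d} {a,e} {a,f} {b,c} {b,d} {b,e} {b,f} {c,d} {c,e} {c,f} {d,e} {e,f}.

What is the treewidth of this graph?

4

A width-4 tree decomposition is:
Bags: B1 = {a, b, c, d, e}  B2 = {a, b, c, e, f}
Tree: B1–B2
Every bag has size at most 5, so the width is 5 − 1 = 4 and tw(G) ≤ 4. For the lower bound, the 5 vertices {a, b, c, d, e} are pairwise adjacent, and any tree decomposition puts a clique entirely inside one bag — forcing width ≥ 4. The upper and lower bounds meet at 4, so that is the treewidth.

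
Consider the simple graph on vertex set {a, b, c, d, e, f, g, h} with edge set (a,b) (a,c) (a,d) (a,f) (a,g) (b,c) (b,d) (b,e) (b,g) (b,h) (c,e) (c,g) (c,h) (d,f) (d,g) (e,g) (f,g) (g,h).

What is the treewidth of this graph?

3

A width-3 tree decomposition is:
Bags: B1 = {a, b, d, g}  B2 = {a, b, c, g}  B3 = {a, d, f, g}  B4 = {b, c, e, g}  B5 = {b, c, g, h}
Tree: B1–B2, B1–B3, B2–B4, B4–B5
The largest bag has 4 vertices, giving width 3; this decomposition certifies tw(G) ≤ 3. On the other hand G contains the 4-clique {a, d, f, g}. A clique must lie in a single bag of any decomposition, so no decomposition can have width below 3. Hence tw(G) = 3 exactly.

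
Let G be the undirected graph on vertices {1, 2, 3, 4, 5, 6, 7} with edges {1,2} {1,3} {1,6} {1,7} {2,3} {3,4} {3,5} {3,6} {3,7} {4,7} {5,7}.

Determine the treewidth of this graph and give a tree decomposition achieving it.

Treewidth 2.
One such decomposition:
Bags: B1 = {1, 2, 3}  B2 = {1, 3, 7}  B3 = {3, 4, 7}  B4 = {3, 5, 7}  B5 = {1, 3, 6}
Tree: B1–B2, B2–B3, B2–B4, B2–B5

Every bag has size at most 3, so the width is 3 − 1 = 2 and tw(G) ≤ 2. Conversely, {1, 2, 3} is a clique of size 3, and the vertices of any clique must share a bag in every tree decomposition; so some bag has ≥ 3 vertices and tw(G) ≥ 2. The upper and lower bounds meet at 2, so that is the treewidth.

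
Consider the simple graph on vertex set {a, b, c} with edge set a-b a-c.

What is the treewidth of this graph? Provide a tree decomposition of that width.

Every bag has size at most 2, so the width is 2 − 1 = 1 and tw(G) ≤ 1. Any graph with an edge has treewidth ≥ 1, and G has the edge c–a. The upper and lower bounds meet at 1, so that is the treewidth.

Treewidth 1.
Bags: B1 = {a, c}  B2 = {a, b}
Tree: B1–B2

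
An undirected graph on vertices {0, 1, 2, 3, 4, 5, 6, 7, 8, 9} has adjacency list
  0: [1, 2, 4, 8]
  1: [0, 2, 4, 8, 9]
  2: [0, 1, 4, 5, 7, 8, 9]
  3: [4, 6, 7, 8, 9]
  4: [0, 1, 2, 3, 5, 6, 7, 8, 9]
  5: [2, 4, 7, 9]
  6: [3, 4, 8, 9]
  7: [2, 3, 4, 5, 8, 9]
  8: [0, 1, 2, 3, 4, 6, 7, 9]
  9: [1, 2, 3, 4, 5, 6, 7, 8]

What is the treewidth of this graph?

4

A width-4 tree decomposition is:
Bags: B1 = {2, 4, 7, 8, 9}  B2 = {1, 2, 4, 8, 9}  B3 = {3, 4, 7, 8, 9}  B4 = {3, 4, 6, 8, 9}  B5 = {2, 4, 5, 7, 9}  B6 = {0, 1, 2, 4, 8}
Tree: B1–B2, B1–B3, B3–B4, B1–B5, B2–B6
The largest bag has 5 vertices, giving width 4; this decomposition certifies tw(G) ≤ 4. For the lower bound, the 5 vertices {0, 1, 2, 4, 8} are pairwise adjacent, and any tree decomposition puts a clique entirely inside one bag — forcing width ≥ 4. Hence tw(G) = 4 exactly.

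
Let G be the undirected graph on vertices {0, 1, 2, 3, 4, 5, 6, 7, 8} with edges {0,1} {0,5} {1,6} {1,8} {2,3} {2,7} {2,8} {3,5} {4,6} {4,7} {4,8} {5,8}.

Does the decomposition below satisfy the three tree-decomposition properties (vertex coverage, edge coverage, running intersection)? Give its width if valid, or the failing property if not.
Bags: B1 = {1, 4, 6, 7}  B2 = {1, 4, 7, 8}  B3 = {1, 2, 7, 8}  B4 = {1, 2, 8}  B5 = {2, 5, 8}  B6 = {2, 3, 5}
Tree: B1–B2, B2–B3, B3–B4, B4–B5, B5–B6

No — vertex 0 appears in no bag.

A tree decomposition must satisfy three properties: every vertex lies in some bag; for every edge, both endpoints lie together in some bag; and for every vertex, the bags containing it form a connected subtree. Here vertex 0 appears in no bag, so the decomposition is invalid.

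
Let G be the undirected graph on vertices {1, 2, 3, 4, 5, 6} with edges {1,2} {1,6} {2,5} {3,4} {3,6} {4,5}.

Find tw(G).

2

A width-2 tree decomposition is:
Bags: B1 = {1, 2, 5}  B2 = {1, 4, 5}  B3 = {1, 3, 4}  B4 = {1, 3, 6}
Tree: B1–B2, B2–B3, B3–B4
Every bag has size at most 3, so the width is 3 − 1 = 2 and tw(G) ≤ 2. The edges 1–2–5–4–3–6–1 form a cycle, so G is not a tree and its treewidth is at least 2. Combining the bounds, tw(G) = 2.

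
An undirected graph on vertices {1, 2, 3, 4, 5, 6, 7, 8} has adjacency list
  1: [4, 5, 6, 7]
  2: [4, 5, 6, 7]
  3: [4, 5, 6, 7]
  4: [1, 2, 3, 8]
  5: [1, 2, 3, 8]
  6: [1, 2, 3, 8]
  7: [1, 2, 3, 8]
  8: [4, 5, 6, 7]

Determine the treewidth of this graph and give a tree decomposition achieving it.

Treewidth 4.
Bags: B1 = {1, 2, 3, 6, 8}  B2 = {1, 2, 3, 5, 8}  B3 = {1, 2, 3, 4, 8}  B4 = {1, 2, 3, 7, 8}
Tree: B1–B2, B2–B3, B3–B4

Each bag holds 5 vertices, so the decomposition has width 4, which upper-bounds the treewidth. For the lower bound: the 5 vertex sets {6,8}, {1,5}, {3,4}, {2}, {7} are disjoint, each induces a connected subgraph, and every pair is joined by at least one edge of G. Contracting each set to a single vertex therefore yields K_{5} as a minor, and since treewidth is minor-monotone, tw(G) ≥ tw(K_{5}) = 4. Therefore the treewidth is 4.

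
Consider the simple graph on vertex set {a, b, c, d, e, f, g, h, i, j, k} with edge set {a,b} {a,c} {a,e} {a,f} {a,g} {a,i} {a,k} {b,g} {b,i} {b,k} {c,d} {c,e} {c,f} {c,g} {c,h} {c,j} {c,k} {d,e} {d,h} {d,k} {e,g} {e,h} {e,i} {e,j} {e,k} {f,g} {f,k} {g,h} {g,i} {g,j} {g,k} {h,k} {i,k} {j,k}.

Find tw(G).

A width-4 tree decomposition is:
Bags: B1 = {a, c, e, g, k}  B2 = {c, e, g, h, k}  B3 = {c, e, g, j, k}  B4 = {c, d, e, h, k}  B5 = {a, e, g, i, k}  B6 = {a, b, g, i, k}  B7 = {a, c, f, g, k}
Tree: B1–B2, B1–B3, B2–B4, B1–B5, B5–B6, B1–B7
Each bag holds 5 vertices, so the decomposition has width 4, which upper-bounds the treewidth. For the lower bound, the 5 vertices {c, d, e, h, k} are pairwise adjacent, and any tree decomposition puts a clique entirely inside one bag — forcing width ≥ 4. Combining the bounds, tw(G) = 4.

4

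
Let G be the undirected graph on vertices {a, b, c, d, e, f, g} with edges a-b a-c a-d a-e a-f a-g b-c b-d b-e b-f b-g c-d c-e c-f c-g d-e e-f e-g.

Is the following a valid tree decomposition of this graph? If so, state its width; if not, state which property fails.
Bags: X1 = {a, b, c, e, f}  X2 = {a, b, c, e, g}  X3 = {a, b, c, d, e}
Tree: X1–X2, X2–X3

Checking the three conditions: (i) the bags cover all of {a, b, c, d, e, f, g}; (ii) for each edge, some bag contains both endpoints; (iii) the bags containing any fixed vertex form a subtree. All hold, so the decomposition is valid with width 5 − 1 = 4.

Yes; width 4.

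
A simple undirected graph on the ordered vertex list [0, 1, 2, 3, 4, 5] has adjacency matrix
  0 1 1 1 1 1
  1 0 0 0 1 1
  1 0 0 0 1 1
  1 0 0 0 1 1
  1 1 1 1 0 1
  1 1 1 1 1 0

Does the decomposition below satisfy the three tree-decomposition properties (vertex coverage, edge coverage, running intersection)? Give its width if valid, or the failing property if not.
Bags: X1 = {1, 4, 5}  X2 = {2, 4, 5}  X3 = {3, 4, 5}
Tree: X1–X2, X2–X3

No — vertex 0 appears in no bag.

A tree decomposition must satisfy three properties: every vertex lies in some bag; for every edge, both endpoints lie together in some bag; and for every vertex, the bags containing it form a connected subtree. Here vertex 0 appears in no bag, so the decomposition is invalid.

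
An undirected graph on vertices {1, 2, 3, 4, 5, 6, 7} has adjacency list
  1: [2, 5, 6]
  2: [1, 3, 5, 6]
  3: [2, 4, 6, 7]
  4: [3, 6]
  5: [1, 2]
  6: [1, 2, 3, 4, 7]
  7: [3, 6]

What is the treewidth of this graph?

2

A width-2 tree decomposition is:
Bags: B1 = {1, 2, 5}  B2 = {1, 2, 6}  B3 = {2, 3, 6}  B4 = {3, 6, 7}  B5 = {3, 4, 6}
Tree: B1–B2, B2–B3, B3–B4, B3–B5
Each bag holds 3 vertices, so the decomposition has width 2, which upper-bounds the treewidth. On the other hand G contains the 3-clique {1, 2, 5}. A clique must lie in a single bag of any decomposition, so no decomposition can have width below 2. Hence tw(G) = 2 exactly.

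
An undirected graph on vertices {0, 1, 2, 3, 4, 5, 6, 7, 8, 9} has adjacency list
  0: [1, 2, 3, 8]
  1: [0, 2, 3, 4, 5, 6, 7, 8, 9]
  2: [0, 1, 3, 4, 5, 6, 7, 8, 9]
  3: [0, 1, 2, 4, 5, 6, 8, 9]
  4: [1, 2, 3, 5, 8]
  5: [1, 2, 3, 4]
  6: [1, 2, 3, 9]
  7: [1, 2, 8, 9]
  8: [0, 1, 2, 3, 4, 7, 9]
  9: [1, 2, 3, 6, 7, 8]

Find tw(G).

A width-4 tree decomposition is:
Bags: B1 = {1, 2, 3, 4, 8}  B2 = {0, 1, 2, 3, 8}  B3 = {1, 2, 3, 4, 5}  B4 = {1, 2, 3, 8, 9}  B5 = {1, 2, 3, 6, 9}  B6 = {1, 2, 7, 8, 9}
Tree: B1–B2, B1–B3, B1–B4, B4–B5, B4–B6
Each bag holds 5 vertices, so the decomposition has width 4, which upper-bounds the treewidth. For the lower bound, the 5 vertices {0, 1, 2, 3, 8} are pairwise adjacent, and any tree decomposition puts a clique entirely inside one bag — forcing width ≥ 4. The upper and lower bounds meet at 4, so that is the treewidth.

4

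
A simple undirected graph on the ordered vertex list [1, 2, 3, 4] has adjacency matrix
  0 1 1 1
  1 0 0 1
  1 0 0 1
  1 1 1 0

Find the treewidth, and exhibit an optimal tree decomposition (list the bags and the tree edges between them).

The largest bag has 3 vertices, giving width 2; this decomposition certifies tw(G) ≤ 2. On the other hand G contains the 3-clique {1, 2, 4}. A clique must lie in a single bag of any decomposition, so no decomposition can have width below 2. The upper and lower bounds meet at 2, so that is the treewidth.

Treewidth 2.
Bags: B1 = {1, 3, 4}  B2 = {1, 2, 4}
Tree: B1–B2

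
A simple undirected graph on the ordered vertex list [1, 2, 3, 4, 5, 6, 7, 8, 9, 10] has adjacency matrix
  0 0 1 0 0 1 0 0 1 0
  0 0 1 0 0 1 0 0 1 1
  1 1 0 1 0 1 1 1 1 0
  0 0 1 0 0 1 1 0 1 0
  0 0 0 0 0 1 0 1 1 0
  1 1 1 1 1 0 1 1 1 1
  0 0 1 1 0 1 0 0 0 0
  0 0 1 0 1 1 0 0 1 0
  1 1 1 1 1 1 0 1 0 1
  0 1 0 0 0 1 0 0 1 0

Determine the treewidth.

3

A width-3 tree decomposition is:
Bags: B1 = {2, 3, 6, 9}  B2 = {3, 6, 8, 9}  B3 = {3, 4, 6, 9}  B4 = {5, 6, 8, 9}  B5 = {3, 4, 6, 7}  B6 = {2, 6, 9, 10}  B7 = {1, 3, 6, 9}
Tree: B1–B2, B1–B3, B2–B4, B3–B5, B1–B6, B1–B7
Each bag holds 4 vertices, so the decomposition has width 3, which upper-bounds the treewidth. On the other hand G contains the 4-clique {2, 6, 9, 10}. A clique must lie in a single bag of any decomposition, so no decomposition can have width below 3. Hence tw(G) = 3 exactly.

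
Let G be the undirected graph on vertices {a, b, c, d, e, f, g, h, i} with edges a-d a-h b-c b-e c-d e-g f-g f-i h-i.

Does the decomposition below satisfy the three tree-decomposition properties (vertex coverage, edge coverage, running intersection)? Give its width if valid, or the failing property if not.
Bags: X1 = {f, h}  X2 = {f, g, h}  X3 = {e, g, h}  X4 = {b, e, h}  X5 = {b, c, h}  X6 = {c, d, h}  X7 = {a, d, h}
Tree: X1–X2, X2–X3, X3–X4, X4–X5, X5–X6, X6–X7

A tree decomposition must satisfy three properties: every vertex lies in some bag; for every edge, both endpoints lie together in some bag; and for every vertex, the bags containing it form a connected subtree. Here vertex i appears in no bag, so the decomposition is invalid.

No — vertex i appears in no bag.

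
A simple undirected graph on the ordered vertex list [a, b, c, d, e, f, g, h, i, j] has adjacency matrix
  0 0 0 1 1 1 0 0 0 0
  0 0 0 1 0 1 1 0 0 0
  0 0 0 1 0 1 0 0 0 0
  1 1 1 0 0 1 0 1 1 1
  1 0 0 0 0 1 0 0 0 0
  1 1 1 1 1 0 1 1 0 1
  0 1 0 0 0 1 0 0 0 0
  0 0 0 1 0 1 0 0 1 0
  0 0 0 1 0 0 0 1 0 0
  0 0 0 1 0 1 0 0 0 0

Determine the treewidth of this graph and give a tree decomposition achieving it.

Treewidth 2.
Bags: B1 = {b, d, f}  B2 = {a, d, f}  B3 = {d, f, h}  B4 = {a, e, f}  B5 = {d, f, j}  B6 = {b, f, g}  B7 = {c, d, f}  B8 = {d, h, i}
Tree: B1–B2, B1–B3, B2–B4, B1–B5, B1–B6, B2–B7, B3–B8

The largest bag has 3 vertices, giving width 2; this decomposition certifies tw(G) ≤ 2. On the other hand G contains the 3-clique {d, f, h}. A clique must lie in a single bag of any decomposition, so no decomposition can have width below 2. Hence tw(G) = 2 exactly.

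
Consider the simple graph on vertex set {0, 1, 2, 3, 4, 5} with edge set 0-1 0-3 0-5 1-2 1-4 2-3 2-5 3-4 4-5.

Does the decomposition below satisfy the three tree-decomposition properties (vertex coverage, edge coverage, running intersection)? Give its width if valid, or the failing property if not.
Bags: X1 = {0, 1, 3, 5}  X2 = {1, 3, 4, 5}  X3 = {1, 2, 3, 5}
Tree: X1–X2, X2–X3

Yes; width 3.

Checking the three conditions: (i) the bags cover all of {0, 1, 2, 3, 4, 5}; (ii) for each edge, some bag contains both endpoints; (iii) the bags containing any fixed vertex form a subtree. All hold, so the decomposition is valid with width 4 − 1 = 3.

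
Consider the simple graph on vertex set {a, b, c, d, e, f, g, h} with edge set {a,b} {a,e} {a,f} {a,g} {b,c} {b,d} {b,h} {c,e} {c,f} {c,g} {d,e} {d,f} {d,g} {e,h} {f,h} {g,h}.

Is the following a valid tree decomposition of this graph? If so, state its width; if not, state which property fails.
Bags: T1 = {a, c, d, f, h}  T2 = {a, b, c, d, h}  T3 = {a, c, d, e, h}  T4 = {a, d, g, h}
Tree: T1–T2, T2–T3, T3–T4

No — edge (c,g) lies in no bag.

A tree decomposition must satisfy three properties: every vertex lies in some bag; for every edge, both endpoints lie together in some bag; and for every vertex, the bags containing it form a connected subtree. Here edge (c,g) lies in no bag, so the decomposition is invalid.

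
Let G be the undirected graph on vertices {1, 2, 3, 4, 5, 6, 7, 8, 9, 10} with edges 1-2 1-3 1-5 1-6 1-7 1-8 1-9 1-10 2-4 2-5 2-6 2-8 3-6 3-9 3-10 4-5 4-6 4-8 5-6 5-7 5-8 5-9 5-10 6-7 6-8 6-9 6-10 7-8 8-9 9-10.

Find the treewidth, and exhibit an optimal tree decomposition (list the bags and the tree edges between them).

Treewidth 4.
Bags: B1 = {1, 3, 6, 9, 10}  B2 = {1, 5, 6, 9, 10}  B3 = {1, 5, 6, 8, 9}  B4 = {1, 2, 5, 6, 8}  B5 = {2, 4, 5, 6, 8}  B6 = {1, 5, 6, 7, 8}
Tree: B1–B2, B2–B3, B3–B4, B4–B5, B3–B6

Every bag has size at most 5, so the width is 5 − 1 = 4 and tw(G) ≤ 4. For the lower bound, the 5 vertices {1, 3, 6, 9, 10} are pairwise adjacent, and any tree decomposition puts a clique entirely inside one bag — forcing width ≥ 4. Hence tw(G) = 4 exactly.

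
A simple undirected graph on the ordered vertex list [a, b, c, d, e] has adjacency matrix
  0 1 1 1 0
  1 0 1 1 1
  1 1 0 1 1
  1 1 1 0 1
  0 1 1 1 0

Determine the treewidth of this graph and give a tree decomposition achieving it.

Treewidth 3.
One optimal decomposition is:
Bags: B1 = {a, b, c, d}  B2 = {b, c, d, e}
Tree: B1–B2

The largest bag has 4 vertices, giving width 3; this decomposition certifies tw(G) ≤ 3. Conversely, {b, c, d, e} is a clique of size 4, and the vertices of any clique must share a bag in every tree decomposition; so some bag has ≥ 4 vertices and tw(G) ≥ 3. The upper and lower bounds meet at 3, so that is the treewidth.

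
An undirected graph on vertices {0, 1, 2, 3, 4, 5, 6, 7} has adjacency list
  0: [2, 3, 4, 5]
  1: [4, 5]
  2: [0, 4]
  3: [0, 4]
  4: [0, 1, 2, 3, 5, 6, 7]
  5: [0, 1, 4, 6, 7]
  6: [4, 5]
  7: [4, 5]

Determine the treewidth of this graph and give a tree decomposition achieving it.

Each bag holds 3 vertices, so the decomposition has width 2, which upper-bounds the treewidth. Conversely, {0, 2, 4} is a clique of size 3, and the vertices of any clique must share a bag in every tree decomposition; so some bag has ≥ 3 vertices and tw(G) ≥ 2. Combining the bounds, tw(G) = 2.

Treewidth 2.
One such decomposition:
Bags: B1 = {0, 4, 5}  B2 = {4, 5, 7}  B3 = {4, 5, 6}  B4 = {0, 3, 4}  B5 = {0, 2, 4}  B6 = {1, 4, 5}
Tree: B1–B2, B2–B3, B1–B4, B4–B5, B3–B6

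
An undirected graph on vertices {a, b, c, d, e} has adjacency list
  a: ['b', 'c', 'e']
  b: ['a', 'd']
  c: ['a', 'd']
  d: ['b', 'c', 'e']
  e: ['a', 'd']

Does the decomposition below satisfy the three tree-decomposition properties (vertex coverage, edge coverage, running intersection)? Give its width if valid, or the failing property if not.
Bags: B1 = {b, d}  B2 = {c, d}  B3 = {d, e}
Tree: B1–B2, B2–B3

No — vertex a appears in no bag.

A tree decomposition must satisfy three properties: every vertex lies in some bag; for every edge, both endpoints lie together in some bag; and for every vertex, the bags containing it form a connected subtree. Here vertex a appears in no bag, so the decomposition is invalid.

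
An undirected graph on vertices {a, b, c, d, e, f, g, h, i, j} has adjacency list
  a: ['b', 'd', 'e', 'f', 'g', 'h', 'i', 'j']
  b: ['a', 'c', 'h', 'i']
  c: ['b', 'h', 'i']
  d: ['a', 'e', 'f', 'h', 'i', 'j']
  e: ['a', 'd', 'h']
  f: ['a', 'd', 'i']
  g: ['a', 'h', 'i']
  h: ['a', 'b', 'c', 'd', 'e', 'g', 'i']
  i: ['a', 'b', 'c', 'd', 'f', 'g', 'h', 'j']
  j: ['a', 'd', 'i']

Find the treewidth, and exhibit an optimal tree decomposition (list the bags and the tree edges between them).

Treewidth 3.
Bags: B1 = {b, c, h, i}  B2 = {a, b, h, i}  B3 = {a, d, h, i}  B4 = {a, d, i, j}  B5 = {a, d, e, h}  B6 = {a, d, f, i}  B7 = {a, g, h, i}
Tree: B1–B2, B2–B3, B3–B4, B3–B5, B3–B6, B2–B7

The largest bag has 4 vertices, giving width 3; this decomposition certifies tw(G) ≤ 3. On the other hand G contains the 4-clique {a, d, e, h}. A clique must lie in a single bag of any decomposition, so no decomposition can have width below 3. The upper and lower bounds meet at 3, so that is the treewidth.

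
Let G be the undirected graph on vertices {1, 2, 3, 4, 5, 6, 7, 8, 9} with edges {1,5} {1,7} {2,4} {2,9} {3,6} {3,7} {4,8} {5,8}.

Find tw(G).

A width-1 tree decomposition is:
Bags: B1 = {3, 6}  B2 = {3, 7}  B3 = {1, 7}  B4 = {1, 5}  B5 = {5, 8}  B6 = {4, 8}  B7 = {2, 4}  B8 = {2, 9}
Tree: B1–B2, B2–B3, B3–B4, B4–B5, B5–B6, B6–B7, B7–B8
Every bag has size at most 2, so the width is 2 − 1 = 1 and tw(G) ≤ 1. G has an edge, so its treewidth is at least 1. The upper and lower bounds meet at 1, so that is the treewidth.

1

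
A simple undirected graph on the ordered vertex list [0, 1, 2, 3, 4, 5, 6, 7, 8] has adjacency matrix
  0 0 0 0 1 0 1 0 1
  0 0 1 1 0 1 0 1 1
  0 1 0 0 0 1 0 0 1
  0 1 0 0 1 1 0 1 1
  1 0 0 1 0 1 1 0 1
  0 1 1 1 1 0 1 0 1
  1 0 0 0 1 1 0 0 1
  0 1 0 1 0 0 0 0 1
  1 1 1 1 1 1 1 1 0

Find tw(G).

3

A width-3 tree decomposition is:
Bags: B1 = {3, 4, 5, 8}  B2 = {1, 3, 5, 8}  B3 = {4, 5, 6, 8}  B4 = {0, 4, 6, 8}  B5 = {1, 3, 7, 8}  B6 = {1, 2, 5, 8}
Tree: B1–B2, B1–B3, B3–B4, B2–B5, B2–B6
Every bag has size at most 4, so the width is 4 − 1 = 3 and tw(G) ≤ 3. On the other hand G contains the 4-clique {0, 4, 6, 8}. A clique must lie in a single bag of any decomposition, so no decomposition can have width below 3. Combining the bounds, tw(G) = 3.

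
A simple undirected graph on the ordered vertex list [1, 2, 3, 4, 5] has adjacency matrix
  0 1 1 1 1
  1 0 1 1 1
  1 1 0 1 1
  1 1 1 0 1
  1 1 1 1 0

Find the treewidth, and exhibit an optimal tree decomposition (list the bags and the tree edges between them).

A single bag containing all 5 vertices is trivially a valid decomposition of width 4. For the lower bound, the 5 vertices {1, 2, 3, 4, 5} are pairwise adjacent, and any tree decomposition puts a clique entirely inside one bag — forcing width ≥ 4. Hence tw(G) = 4 exactly.

Treewidth 4.
One optimal decomposition is:
Bags: B1 = {1, 2, 3, 4, 5}
Tree: (single bag)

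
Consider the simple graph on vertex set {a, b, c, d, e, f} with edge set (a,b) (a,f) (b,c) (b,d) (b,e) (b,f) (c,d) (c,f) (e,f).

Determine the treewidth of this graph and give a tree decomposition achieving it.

Each bag holds 3 vertices, so the decomposition has width 2, which upper-bounds the treewidth. On the other hand G contains the 3-clique {b, c, d}. A clique must lie in a single bag of any decomposition, so no decomposition can have width below 2. Combining the bounds, tw(G) = 2.

Treewidth 2.
One such decomposition:
Bags: B1 = {b, c, f}  B2 = {a, b, f}  B3 = {b, c, d}  B4 = {b, e, f}
Tree: B1–B2, B1–B3, B2–B4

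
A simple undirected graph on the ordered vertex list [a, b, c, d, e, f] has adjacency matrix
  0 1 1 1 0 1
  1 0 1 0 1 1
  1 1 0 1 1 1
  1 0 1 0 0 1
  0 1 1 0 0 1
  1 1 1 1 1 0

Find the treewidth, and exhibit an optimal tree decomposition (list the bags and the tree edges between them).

Treewidth 3.
One optimal decomposition is:
Bags: B1 = {a, b, c, f}  B2 = {b, c, e, f}  B3 = {a, c, d, f}
Tree: B1–B2, B1–B3

The largest bag has 4 vertices, giving width 3; this decomposition certifies tw(G) ≤ 3. For the lower bound, the 4 vertices {b, c, e, f} are pairwise adjacent, and any tree decomposition puts a clique entirely inside one bag — forcing width ≥ 3. Therefore the treewidth is 3.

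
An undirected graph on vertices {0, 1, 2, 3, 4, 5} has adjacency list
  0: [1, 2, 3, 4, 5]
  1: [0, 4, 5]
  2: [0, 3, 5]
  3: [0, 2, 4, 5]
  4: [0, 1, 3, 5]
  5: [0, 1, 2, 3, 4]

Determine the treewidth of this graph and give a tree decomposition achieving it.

Treewidth 3.
One such decomposition:
Bags: B1 = {0, 2, 3, 5}  B2 = {0, 3, 4, 5}  B3 = {0, 1, 4, 5}
Tree: B1–B2, B2–B3

The largest bag has 4 vertices, giving width 3; this decomposition certifies tw(G) ≤ 3. Conversely, {0, 1, 4, 5} is a clique of size 4, and the vertices of any clique must share a bag in every tree decomposition; so some bag has ≥ 4 vertices and tw(G) ≥ 3. Hence tw(G) = 3 exactly.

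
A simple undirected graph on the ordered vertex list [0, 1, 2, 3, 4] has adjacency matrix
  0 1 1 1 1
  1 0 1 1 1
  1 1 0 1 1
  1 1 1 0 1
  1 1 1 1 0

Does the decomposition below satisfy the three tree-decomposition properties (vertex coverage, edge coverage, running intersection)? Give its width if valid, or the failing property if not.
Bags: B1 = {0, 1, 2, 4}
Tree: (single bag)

No — vertex 3 appears in no bag.

A tree decomposition must satisfy three properties: every vertex lies in some bag; for every edge, both endpoints lie together in some bag; and for every vertex, the bags containing it form a connected subtree. Here vertex 3 appears in no bag, so the decomposition is invalid.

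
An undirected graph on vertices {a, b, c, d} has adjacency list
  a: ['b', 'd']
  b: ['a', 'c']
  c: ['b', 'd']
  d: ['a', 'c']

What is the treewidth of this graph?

2

A width-2 tree decomposition is:
Bags: B1 = {a, c, d}  B2 = {a, b, c}
Tree: B1–B2
Each bag holds 3 vertices, so the decomposition has width 2, which upper-bounds the treewidth. Since c–d–a–b–c is a cycle in G, G is not acyclic. Forests are exactly the graphs of treewidth ≤ 1, so tw(G) ≥ 2. Combining the bounds, tw(G) = 2.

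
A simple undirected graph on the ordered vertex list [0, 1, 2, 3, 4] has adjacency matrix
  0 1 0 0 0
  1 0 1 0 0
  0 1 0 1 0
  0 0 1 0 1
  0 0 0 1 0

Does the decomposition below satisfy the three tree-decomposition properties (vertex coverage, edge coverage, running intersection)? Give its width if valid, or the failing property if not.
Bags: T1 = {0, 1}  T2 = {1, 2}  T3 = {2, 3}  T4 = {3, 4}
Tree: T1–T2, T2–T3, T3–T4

Checking the three conditions: (i) the bags cover all of {0, 1, 2, 3, 4}; (ii) for each edge, some bag contains both endpoints; (iii) the bags containing any fixed vertex form a subtree. All hold, so the decomposition is valid with width 2 − 1 = 1.

Yes; width 1.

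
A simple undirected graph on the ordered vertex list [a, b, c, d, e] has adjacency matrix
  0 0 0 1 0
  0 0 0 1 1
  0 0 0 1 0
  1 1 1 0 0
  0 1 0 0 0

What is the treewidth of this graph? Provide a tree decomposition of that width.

Treewidth 1.
One such decomposition:
Bags: B1 = {a, d}  B2 = {c, d}  B3 = {b, d}  B4 = {b, e}
Tree: B1–B2, B1–B3, B3–B4

Each bag holds 2 vertices, so the decomposition has width 1, which upper-bounds the treewidth. Since G has at least one edge (e.g. a–d), it is not an edgeless graph, so tw(G) ≥ 1. The upper and lower bounds meet at 1, so that is the treewidth.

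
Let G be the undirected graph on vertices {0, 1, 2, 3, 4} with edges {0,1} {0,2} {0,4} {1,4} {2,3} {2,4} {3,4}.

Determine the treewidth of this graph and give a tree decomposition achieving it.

Each bag holds 3 vertices, so the decomposition has width 2, which upper-bounds the treewidth. For the lower bound, the 3 vertices {0, 1, 4} are pairwise adjacent, and any tree decomposition puts a clique entirely inside one bag — forcing width ≥ 2. Therefore the treewidth is 2.

Treewidth 2.
One optimal decomposition is:
Bags: B1 = {0, 2, 4}  B2 = {2, 3, 4}  B3 = {0, 1, 4}
Tree: B1–B2, B1–B3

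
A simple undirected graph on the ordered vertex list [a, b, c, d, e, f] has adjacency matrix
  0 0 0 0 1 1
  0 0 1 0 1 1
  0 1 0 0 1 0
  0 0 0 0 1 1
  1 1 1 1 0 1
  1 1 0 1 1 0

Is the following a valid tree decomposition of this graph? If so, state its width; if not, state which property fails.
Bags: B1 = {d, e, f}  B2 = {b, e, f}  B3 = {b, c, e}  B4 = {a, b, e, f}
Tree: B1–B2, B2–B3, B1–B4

A tree decomposition must satisfy three properties: every vertex lies in some bag; for every edge, both endpoints lie together in some bag; and for every vertex, the bags containing it form a connected subtree. Here bags containing vertex b are not connected in the tree, so the decomposition is invalid.

No — bags containing vertex b are not connected in the tree.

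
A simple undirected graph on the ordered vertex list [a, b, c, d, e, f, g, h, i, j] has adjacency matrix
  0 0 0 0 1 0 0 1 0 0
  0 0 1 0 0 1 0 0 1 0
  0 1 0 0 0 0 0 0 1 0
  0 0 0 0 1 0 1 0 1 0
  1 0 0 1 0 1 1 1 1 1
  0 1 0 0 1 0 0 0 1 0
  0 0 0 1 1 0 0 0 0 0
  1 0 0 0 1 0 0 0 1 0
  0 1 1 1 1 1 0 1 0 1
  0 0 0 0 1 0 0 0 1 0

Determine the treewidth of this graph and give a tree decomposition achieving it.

Treewidth 2.
One such decomposition:
Bags: B1 = {d, e, i}  B2 = {e, i, j}  B3 = {d, e, g}  B4 = {e, f, i}  B5 = {e, h, i}  B6 = {b, f, i}  B7 = {b, c, i}  B8 = {a, e, h}
Tree: B1–B2, B1–B3, B1–B4, B4–B5, B4–B6, B6–B7, B5–B8

Each bag holds 3 vertices, so the decomposition has width 2, which upper-bounds the treewidth. For the lower bound, the 3 vertices {d, e, g} are pairwise adjacent, and any tree decomposition puts a clique entirely inside one bag — forcing width ≥ 2. Therefore the treewidth is 2.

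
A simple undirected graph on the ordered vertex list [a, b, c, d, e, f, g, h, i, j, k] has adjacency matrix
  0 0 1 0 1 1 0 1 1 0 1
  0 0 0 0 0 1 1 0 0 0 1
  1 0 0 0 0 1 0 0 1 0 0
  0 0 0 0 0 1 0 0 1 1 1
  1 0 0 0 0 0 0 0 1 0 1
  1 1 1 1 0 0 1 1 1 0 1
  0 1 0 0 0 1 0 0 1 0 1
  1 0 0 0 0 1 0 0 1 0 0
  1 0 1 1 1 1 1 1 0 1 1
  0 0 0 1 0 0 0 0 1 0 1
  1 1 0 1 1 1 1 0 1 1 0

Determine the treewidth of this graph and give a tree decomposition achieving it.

Treewidth 3.
One optimal decomposition is:
Bags: B1 = {f, g, i, k}  B2 = {b, f, g, k}  B3 = {a, f, i, k}  B4 = {a, c, f, i}  B5 = {a, f, h, i}  B6 = {a, e, i, k}  B7 = {d, f, i, k}  B8 = {d, i, j, k}
Tree: B1–B2, B1–B3, B3–B4, B4–B5, B3–B6, B3–B7, B7–B8

The largest bag has 4 vertices, giving width 3; this decomposition certifies tw(G) ≤ 3. On the other hand G contains the 4-clique {b, f, g, k}. A clique must lie in a single bag of any decomposition, so no decomposition can have width below 3. Hence tw(G) = 3 exactly.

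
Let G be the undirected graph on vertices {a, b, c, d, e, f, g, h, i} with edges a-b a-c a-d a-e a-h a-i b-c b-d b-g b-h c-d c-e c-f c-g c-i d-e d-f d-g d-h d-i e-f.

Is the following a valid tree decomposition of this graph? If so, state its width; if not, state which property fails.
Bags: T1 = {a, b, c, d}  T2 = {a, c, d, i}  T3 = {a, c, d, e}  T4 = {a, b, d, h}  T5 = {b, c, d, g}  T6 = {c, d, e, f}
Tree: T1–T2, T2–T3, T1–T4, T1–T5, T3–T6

Every vertex of G appears in some bag (union = {a, b, c, d, e, f, g, h, i}); every edge is covered by a bag; and for each vertex v the set of bags containing v is connected in the bag tree. The decomposition is therefore valid. The largest bag has 4 vertices, so the width is 3.

Yes; width 3.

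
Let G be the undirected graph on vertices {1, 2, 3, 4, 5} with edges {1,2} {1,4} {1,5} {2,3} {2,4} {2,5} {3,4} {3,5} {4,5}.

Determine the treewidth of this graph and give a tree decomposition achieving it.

Every bag has size at most 4, so the width is 4 − 1 = 3 and tw(G) ≤ 3. On the other hand G contains the 4-clique {1, 2, 4, 5}. A clique must lie in a single bag of any decomposition, so no decomposition can have width below 3. Hence tw(G) = 3 exactly.

Treewidth 3.
One optimal decomposition is:
Bags: B1 = {1, 2, 4, 5}  B2 = {2, 3, 4, 5}
Tree: B1–B2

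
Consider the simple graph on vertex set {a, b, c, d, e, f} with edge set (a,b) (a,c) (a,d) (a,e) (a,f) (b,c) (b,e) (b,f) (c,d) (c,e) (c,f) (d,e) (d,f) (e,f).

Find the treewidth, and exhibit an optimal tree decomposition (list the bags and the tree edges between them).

Each bag holds 5 vertices, so the decomposition has width 4, which upper-bounds the treewidth. For the lower bound, the 5 vertices {a, c, d, e, f} are pairwise adjacent, and any tree decomposition puts a clique entirely inside one bag — forcing width ≥ 4. Hence tw(G) = 4 exactly.

Treewidth 4.
One optimal decomposition is:
Bags: B1 = {a, b, c, e, f}  B2 = {a, c, d, e, f}
Tree: B1–B2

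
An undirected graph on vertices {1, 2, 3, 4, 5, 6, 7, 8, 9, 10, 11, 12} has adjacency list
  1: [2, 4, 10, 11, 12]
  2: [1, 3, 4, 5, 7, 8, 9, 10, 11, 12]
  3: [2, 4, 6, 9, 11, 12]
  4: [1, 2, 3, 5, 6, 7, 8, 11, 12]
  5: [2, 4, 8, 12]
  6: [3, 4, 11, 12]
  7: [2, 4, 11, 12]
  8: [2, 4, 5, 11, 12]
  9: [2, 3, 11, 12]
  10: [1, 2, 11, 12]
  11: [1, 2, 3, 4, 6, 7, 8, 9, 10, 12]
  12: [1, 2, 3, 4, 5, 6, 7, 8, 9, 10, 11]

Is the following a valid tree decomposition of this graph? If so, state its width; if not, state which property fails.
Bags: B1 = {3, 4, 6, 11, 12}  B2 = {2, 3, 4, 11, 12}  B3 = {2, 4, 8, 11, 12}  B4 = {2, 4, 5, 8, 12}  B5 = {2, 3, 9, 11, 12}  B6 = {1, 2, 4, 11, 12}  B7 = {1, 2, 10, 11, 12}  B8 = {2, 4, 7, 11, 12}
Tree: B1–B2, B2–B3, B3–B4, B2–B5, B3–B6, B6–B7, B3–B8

Vertex coverage: the bags together contain {1, 2, 3, 4, 5, 6, 7, 8, 9, 10, 11, 12}, the full vertex set. Edge coverage: each edge of G has both endpoints in at least one bag. Running intersection: for every vertex, the bags containing it form a connected subtree. All three properties hold, so this is a valid tree decomposition of width max|bag| − 1 = 4, and hence tw(G) ≤ 4.

Yes; width 4.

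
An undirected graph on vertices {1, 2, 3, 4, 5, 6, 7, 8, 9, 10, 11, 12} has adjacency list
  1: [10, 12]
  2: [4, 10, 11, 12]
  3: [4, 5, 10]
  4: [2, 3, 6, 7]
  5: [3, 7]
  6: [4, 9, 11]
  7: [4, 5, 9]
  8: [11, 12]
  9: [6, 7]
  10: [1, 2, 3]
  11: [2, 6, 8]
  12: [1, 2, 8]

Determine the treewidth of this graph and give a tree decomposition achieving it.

Treewidth 3.
One such decomposition:
Bags: B1 = {3, 5, 7, 9}  B2 = {3, 4, 7, 9}  B3 = {3, 4, 6, 9}  B4 = {3, 4, 6, 10}  B5 = {2, 4, 6, 10}  B6 = {2, 6, 10, 11}  B7 = {1, 2, 10, 11}  B8 = {1, 2, 11, 12}  B9 = {1, 8, 11, 12}
Tree: B1–B2, B2–B3, B3–B4, B4–B5, B5–B6, B6–B7, B7–B8, B8–B9

The largest bag has 4 vertices, giving width 3; this decomposition certifies tw(G) ≤ 3. For the lower bound: the 4 vertex sets {5,7,9}, {3}, {4}, {2,6,10,11} are disjoint, each induces a connected subgraph, and every pair is joined by at least one edge of G. Contracting each set to a single vertex therefore yields K_{4} as a minor, and since treewidth is minor-monotone, tw(G) ≥ tw(K_{4}) = 3. Combining the bounds, tw(G) = 3.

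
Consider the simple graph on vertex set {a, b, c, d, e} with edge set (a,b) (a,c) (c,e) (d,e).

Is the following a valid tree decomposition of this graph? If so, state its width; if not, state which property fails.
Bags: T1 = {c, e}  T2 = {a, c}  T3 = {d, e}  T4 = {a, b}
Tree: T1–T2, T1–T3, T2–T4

Yes; width 1.

Every vertex of G appears in some bag (union = {a, b, c, d, e}); every edge is covered by a bag; and for each vertex v the set of bags containing v is connected in the bag tree. The decomposition is therefore valid. The largest bag has 2 vertices, so the width is 1.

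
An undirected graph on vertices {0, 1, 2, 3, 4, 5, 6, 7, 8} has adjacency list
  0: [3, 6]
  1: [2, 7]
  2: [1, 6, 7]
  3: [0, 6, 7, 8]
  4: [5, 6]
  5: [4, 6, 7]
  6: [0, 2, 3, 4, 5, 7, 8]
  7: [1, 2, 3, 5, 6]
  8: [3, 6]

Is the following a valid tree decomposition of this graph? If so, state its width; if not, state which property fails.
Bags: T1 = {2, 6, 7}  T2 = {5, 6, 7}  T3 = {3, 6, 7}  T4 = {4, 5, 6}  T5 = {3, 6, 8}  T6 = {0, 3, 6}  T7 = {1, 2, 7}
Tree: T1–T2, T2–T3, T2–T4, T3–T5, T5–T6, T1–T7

Yes; width 2.

Checking the three conditions: (i) the bags cover all of {0, 1, 2, 3, 4, 5, 6, 7, 8}; (ii) for each edge, some bag contains both endpoints; (iii) the bags containing any fixed vertex form a subtree. All hold, so the decomposition is valid with width 3 − 1 = 2.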